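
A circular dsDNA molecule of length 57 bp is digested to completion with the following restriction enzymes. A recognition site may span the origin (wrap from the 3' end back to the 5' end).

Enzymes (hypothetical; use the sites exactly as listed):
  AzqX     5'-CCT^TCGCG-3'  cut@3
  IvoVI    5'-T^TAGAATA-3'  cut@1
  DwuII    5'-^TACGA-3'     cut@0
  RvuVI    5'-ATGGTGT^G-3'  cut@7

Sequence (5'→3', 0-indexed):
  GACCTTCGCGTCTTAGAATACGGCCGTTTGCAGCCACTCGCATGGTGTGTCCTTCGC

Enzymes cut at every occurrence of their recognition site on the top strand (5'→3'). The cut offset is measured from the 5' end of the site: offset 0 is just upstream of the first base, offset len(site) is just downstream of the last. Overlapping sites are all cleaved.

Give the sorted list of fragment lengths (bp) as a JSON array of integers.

Scan for sites:
  AzqX (CCTTCGCG, off=3): starts [2, 50] → cuts [5, 53]
  IvoVI (TTAGAATA, off=1): starts [12] → cuts [13]
  DwuII (TACGA, off=0): no sites
  RvuVI (ATGGTGTG, off=7): starts [41] → cuts [48]

All cut coordinates (distinct, sorted): [5, 13, 48, 53]

Fragments:
  5→13: 8 bp
  13→48: 35 bp
  48→53: 5 bp
  53→5 (wrap): 57-53+5 = 9 bp

[5,8,9,35]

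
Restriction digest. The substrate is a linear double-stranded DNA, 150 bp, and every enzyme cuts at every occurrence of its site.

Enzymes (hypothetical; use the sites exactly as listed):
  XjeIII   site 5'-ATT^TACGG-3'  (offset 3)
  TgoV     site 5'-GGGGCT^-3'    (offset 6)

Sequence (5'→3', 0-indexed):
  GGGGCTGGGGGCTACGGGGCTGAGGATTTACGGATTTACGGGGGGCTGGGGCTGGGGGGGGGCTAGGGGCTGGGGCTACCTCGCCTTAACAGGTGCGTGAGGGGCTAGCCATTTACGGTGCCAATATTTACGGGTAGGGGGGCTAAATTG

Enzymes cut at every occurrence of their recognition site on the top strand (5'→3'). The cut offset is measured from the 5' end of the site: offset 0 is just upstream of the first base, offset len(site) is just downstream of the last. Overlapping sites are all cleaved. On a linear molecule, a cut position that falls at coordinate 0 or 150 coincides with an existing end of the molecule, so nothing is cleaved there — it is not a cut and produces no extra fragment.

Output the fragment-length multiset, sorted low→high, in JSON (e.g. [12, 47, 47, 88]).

[6,6,6,6,7,7,7,7,8,8,11,11,15,16,29]

Per-enzyme occurrences:
  XjeIII (ATTTACGG, off=3): starts [25, 33, 110, 125] → cuts [28, 36, 113, 128]
  TgoV (GGGGCT, off=6): starts [0, 7, 15, 41, 47, 58, 65, 71, 100, 138] → cuts [6, 13, 21, 47, 53, 64, 71, 77, 106, 144]

All cut coordinates (distinct, sorted): [6, 13, 21, 28, 36, 47, 53, 64, 71, 77, 106, 113, 128, 144]

Fragment lengths:
  [0,6): 6 bp
  [6,13): 7 bp
  [13,21): 8 bp
  [21,28): 7 bp
  [28,36): 8 bp
  [36,47): 11 bp
  [47,53): 6 bp
  [53,64): 11 bp
  [64,71): 7 bp
  [71,77): 6 bp
  [77,106): 29 bp
  [106,113): 7 bp
  [113,128): 15 bp
  [128,144): 16 bp
  [144,150): 6 bp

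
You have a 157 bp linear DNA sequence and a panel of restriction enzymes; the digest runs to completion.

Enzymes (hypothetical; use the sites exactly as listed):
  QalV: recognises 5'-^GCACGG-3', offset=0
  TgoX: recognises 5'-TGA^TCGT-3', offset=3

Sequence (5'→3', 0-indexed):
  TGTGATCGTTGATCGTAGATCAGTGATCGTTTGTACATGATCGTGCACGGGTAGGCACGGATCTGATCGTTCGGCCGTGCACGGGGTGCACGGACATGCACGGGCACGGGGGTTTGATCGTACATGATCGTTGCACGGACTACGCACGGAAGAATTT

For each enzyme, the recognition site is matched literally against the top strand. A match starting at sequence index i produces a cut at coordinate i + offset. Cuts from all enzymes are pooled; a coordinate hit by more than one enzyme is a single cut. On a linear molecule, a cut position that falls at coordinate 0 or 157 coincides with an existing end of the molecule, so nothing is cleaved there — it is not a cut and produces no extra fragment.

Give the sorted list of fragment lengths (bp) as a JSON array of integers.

Per-enzyme occurrences:
  QalV (GCACGG, off=0): starts [44, 54, 78, 87, 97, 103, 132, 143] → cuts [44, 54, 78, 87, 97, 103, 132, 143]
  TgoX (TGATCGT, off=3): starts [2, 9, 23, 37, 63, 114, 124] → cuts [5, 12, 26, 40, 66, 117, 127]

All cut coordinates (distinct, sorted): [5, 12, 26, 40, 44, 54, 66, 78, 87, 97, 103, 117, 127, 132, 143]

Fragment lengths:
  [0,5): 5 bp
  [5,12): 7 bp
  [12,26): 14 bp
  [26,40): 14 bp
  [40,44): 4 bp
  [44,54): 10 bp
  [54,66): 12 bp
  [66,78): 12 bp
  [78,87): 9 bp
  [87,97): 10 bp
  [97,103): 6 bp
  [103,117): 14 bp
  [117,127): 10 bp
  [127,132): 5 bp
  [132,143): 11 bp
  [143,157): 14 bp

[4,5,5,6,7,9,10,10,10,11,12,12,14,14,14,14]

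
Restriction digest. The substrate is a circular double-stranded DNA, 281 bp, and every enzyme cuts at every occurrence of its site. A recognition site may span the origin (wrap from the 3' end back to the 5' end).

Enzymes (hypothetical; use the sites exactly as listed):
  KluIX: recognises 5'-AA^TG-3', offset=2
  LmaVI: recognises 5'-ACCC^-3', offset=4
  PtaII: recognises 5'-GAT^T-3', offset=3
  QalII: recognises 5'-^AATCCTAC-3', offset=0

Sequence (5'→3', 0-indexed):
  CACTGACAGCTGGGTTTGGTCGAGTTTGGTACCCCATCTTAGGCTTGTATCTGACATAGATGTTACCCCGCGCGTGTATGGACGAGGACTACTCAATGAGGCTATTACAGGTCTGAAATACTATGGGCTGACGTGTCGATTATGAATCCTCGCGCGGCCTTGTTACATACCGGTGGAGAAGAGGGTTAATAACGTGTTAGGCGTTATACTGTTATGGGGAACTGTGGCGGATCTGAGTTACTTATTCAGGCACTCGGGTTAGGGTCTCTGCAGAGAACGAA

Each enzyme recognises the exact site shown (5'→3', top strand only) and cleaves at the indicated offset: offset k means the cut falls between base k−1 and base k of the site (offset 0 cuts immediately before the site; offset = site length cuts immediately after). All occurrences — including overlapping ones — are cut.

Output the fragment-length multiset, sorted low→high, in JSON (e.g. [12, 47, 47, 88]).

[28,34,44,175]

Per-enzyme occurrences:
  KluIX AATG/2: at [94] ⇒ [96]
  LmaVI ACCC/4: at [30, 64] ⇒ [34, 68]
  PtaII GATT/3: at [137] ⇒ [140]
  QalII (AATCCTAC, off=0): no sites

Pooled cuts: [34, 68, 96, 140]

Fragment lengths:
  34→68: 34 bp
  68→96: 28 bp
  96→140: 44 bp
  140→34 (wrap): 281-140+34 = 175 bp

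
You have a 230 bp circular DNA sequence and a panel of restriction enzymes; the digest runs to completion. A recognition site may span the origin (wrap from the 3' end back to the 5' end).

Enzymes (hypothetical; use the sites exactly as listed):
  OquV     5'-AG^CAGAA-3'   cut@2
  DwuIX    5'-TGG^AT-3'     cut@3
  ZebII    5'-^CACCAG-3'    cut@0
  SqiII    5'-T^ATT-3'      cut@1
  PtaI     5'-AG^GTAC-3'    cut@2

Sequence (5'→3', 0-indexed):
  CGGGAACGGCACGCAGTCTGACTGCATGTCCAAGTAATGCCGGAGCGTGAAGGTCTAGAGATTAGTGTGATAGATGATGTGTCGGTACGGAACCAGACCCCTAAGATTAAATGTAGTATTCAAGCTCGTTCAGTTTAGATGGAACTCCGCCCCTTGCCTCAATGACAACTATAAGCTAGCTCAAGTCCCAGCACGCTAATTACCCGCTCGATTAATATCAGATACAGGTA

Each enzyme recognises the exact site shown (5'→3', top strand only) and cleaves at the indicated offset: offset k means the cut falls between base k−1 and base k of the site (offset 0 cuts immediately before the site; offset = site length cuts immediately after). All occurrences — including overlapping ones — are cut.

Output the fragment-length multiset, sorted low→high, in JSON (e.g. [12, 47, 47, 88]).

[110,120]

Site scan:
  OquV (AGCAGAA, off=2): no sites
  DwuIX (TGGAT, off=3): no sites
  ZebII (CACCAG, off=0): no sites
  SqiII TATT/1: at [116] ⇒ [117]
  PtaI AGGTAC/2: at [225] ⇒ [227]

Pooled cuts: [117, 227]

Fragment lengths:
  117→227: 110 bp
  227→117 (wrap): 230-227+117 = 120 bp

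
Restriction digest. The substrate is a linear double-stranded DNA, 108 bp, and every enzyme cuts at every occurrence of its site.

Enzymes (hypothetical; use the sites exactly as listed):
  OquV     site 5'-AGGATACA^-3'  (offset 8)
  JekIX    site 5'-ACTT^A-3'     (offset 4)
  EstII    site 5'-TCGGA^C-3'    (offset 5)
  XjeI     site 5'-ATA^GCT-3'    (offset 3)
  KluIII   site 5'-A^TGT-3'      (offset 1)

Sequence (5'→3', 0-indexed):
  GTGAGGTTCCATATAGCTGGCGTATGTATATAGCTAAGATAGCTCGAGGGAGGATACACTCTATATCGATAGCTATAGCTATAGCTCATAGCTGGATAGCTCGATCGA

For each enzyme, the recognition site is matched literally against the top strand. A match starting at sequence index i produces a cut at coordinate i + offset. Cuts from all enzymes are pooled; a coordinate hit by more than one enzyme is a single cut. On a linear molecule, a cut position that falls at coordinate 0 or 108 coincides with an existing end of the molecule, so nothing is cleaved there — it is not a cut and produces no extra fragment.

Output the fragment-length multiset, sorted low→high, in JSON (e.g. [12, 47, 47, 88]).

[6,6,7,8,8,9,9,10,13,15,17]

Per-enzyme occurrences:
  OquV (AGGATACA, off=8): starts [50] → cuts [58]
  JekIX (ACTTA, off=4): no sites
  EstII (TCGGAC, off=5): no sites
  XjeI (ATAGCT, off=3): starts [12, 29, 38, 68, 74, 80, 87, 95] → cuts [15, 32, 41, 71, 77, 83, 90, 98]
  KluIII (ATGT, off=1): starts [23] → cuts [24]

All cut coordinates (distinct, sorted): [15, 24, 32, 41, 58, 71, 77, 83, 90, 98]

Fragments:
  [0,15): 15 bp
  [15,24): 9 bp
  [24,32): 8 bp
  [32,41): 9 bp
  [41,58): 17 bp
  [58,71): 13 bp
  [71,77): 6 bp
  [77,83): 6 bp
  [83,90): 7 bp
  [90,98): 8 bp
  [98,108): 10 bp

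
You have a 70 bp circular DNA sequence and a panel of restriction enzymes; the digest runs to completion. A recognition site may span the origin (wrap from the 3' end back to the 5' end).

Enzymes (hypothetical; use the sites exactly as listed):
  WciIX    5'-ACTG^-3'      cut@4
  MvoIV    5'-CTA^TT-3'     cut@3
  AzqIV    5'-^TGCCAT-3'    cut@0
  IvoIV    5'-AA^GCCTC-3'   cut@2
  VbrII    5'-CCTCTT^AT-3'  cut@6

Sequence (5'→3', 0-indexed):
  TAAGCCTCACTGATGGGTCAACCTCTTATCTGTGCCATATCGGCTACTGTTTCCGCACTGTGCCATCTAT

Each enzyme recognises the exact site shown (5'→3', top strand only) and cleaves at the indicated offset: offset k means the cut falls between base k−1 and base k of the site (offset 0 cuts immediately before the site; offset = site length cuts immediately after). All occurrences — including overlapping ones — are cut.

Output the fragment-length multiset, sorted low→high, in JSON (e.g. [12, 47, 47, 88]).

[4,5,9,9,11,15,17]

Scan for sites:
  WciIX (ACTG, off=4): starts [8, 45, 56] → cuts [12, 49, 60]
  MvoIV (CTATT, off=3): starts [66] → cuts [69]
  AzqIV (TGCCAT, off=0): starts [32, 60] → cuts [32, 60]
  IvoIV (AAGCCTC, off=2): starts [1] → cuts [3]
  VbrII (CCTCTTAT, off=6): starts [21] → cuts [27]

Pooled cuts: [3, 12, 27, 32, 49, 60, 69]

Fragments:
  3→12: 9 bp
  12→27: 15 bp
  27→32: 5 bp
  32→49: 17 bp
  49→60: 11 bp
  60→69: 9 bp
  69→3 (wrap): 70-69+3 = 4 bp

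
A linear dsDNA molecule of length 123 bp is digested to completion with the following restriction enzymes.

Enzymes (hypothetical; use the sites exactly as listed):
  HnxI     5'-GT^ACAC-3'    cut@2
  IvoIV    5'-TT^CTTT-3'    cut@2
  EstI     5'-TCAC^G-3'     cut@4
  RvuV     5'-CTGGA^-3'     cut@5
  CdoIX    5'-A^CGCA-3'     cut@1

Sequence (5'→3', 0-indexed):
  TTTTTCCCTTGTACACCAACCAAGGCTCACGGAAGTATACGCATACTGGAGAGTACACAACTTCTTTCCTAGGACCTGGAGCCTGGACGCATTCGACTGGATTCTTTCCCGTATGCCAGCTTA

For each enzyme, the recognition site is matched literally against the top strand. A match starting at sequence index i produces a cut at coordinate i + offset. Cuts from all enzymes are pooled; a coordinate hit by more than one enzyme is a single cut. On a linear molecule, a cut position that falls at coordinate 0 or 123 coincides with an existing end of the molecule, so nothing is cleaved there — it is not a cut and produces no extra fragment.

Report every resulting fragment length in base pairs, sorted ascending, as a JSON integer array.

[2,4,7,9,9,11,12,14,17,18,20]

Site scan:
  HnxI (GTACAC, off=2): starts [10, 52] → cuts [12, 54]
  IvoIV (TTCTTT, off=2): starts [61, 101] → cuts [63, 103]
  EstI (TCACG, off=4): starts [26] → cuts [30]
  RvuV (CTGGA, off=5): starts [45, 75, 82, 96] → cuts [50, 80, 87, 101]
  CdoIX (ACGCA, off=1): starts [38, 86] → cuts [39, 87]

All cut coordinates (distinct, sorted): [12, 30, 39, 50, 54, 63, 80, 87, 101, 103]

Fragments:
  [0,12): 12 bp
  [12,30): 18 bp
  [30,39): 9 bp
  [39,50): 11 bp
  [50,54): 4 bp
  [54,63): 9 bp
  [63,80): 17 bp
  [80,87): 7 bp
  [87,101): 14 bp
  [101,103): 2 bp
  [103,123): 20 bp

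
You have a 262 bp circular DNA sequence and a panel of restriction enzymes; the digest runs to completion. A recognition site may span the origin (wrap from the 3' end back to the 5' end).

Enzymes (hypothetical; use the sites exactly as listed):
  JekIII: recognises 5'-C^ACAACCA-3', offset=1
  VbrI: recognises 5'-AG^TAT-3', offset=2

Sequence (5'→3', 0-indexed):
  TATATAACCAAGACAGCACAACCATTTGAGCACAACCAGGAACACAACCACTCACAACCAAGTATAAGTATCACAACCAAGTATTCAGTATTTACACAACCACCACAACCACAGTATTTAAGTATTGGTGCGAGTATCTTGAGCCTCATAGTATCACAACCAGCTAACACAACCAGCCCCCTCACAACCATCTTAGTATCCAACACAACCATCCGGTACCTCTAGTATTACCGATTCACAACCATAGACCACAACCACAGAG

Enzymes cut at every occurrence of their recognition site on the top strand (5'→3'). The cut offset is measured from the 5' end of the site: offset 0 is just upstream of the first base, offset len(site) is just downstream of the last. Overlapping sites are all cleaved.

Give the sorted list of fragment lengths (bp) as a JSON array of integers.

[4,4,6,7,7,8,8,9,9,9,10,10,12,12,12,12,13,13,13,14,15,17,17,21]

Per-enzyme occurrences:
  JekIII (CACAACCA, off=1): starts [16, 30, 42, 52, 71, 94, 103, 154, 167, 182, 203, 236, 249] → cuts [17, 31, 43, 53, 72, 95, 104, 155, 168, 183, 204, 237, 250]
  VbrI (AGTAT, off=2): starts [60, 66, 79, 86, 112, 120, 132, 149, 194, 223, 260] → cuts [0, 62, 68, 81, 88, 114, 122, 134, 151, 196, 225]

Pooled cuts: [0, 17, 31, 43, 53, 62, 68, 72, 81, 88, 95, 104, 114, 122, 134, 151, 155, 168, 183, 196, 204, 225, 237, 250]

Fragments:
  0→17: 17 bp
  17→31: 14 bp
  31→43: 12 bp
  43→53: 10 bp
  53→62: 9 bp
  62→68: 6 bp
  68→72: 4 bp
  72→81: 9 bp
  81→88: 7 bp
  88→95: 7 bp
  95→104: 9 bp
  104→114: 10 bp
  114→122: 8 bp
  122→134: 12 bp
  134→151: 17 bp
  151→155: 4 bp
  155→168: 13 bp
  168→183: 15 bp
  183→196: 13 bp
  196→204: 8 bp
  204→225: 21 bp
  225→237: 12 bp
  237→250: 13 bp
  250→0 (wrap): 262-250+0 = 12 bp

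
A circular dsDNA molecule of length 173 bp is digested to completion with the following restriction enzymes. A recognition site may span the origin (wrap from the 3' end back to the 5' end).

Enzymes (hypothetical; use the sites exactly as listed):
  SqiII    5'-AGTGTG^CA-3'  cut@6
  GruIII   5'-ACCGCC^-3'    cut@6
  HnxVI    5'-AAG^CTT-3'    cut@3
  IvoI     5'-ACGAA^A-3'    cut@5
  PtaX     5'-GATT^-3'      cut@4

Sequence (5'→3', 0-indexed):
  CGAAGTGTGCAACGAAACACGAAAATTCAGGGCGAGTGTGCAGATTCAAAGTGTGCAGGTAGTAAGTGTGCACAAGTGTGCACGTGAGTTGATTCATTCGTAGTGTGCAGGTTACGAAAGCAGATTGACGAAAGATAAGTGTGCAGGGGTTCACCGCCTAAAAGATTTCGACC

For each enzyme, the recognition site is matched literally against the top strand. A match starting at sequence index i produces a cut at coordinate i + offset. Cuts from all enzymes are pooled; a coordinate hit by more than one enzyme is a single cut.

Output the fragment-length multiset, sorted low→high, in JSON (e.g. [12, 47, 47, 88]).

Per-enzyme occurrences:
  SqiII AGTGTGCA/6: at [3, 34, 49, 64, 74, 101, 137] ⇒ [9, 40, 55, 70, 80, 107, 143]
  GruIII ACCGCC/6: at [152] ⇒ [158]
  HnxVI (AAGCTT, off=3): no sites
  IvoI ACGAAA/5: at [11, 18, 113, 127] ⇒ [16, 23, 118, 132]
  PtaX GATT/4: at [42, 90, 122, 163] ⇒ [46, 94, 126, 167]

Pooled cuts: [9, 16, 23, 40, 46, 55, 70, 80, 94, 107, 118, 126, 132, 143, 158, 167]

Fragment lengths:
  9→16: 7 bp
  16→23: 7 bp
  23→40: 17 bp
  40→46: 6 bp
  46→55: 9 bp
  55→70: 15 bp
  70→80: 10 bp
  80→94: 14 bp
  94→107: 13 bp
  107→118: 11 bp
  118→126: 8 bp
  126→132: 6 bp
  132→143: 11 bp
  143→158: 15 bp
  158→167: 9 bp
  167→9 (wrap): 173-167+9 = 15 bp

[6,6,7,7,8,9,9,10,11,11,13,14,15,15,15,17]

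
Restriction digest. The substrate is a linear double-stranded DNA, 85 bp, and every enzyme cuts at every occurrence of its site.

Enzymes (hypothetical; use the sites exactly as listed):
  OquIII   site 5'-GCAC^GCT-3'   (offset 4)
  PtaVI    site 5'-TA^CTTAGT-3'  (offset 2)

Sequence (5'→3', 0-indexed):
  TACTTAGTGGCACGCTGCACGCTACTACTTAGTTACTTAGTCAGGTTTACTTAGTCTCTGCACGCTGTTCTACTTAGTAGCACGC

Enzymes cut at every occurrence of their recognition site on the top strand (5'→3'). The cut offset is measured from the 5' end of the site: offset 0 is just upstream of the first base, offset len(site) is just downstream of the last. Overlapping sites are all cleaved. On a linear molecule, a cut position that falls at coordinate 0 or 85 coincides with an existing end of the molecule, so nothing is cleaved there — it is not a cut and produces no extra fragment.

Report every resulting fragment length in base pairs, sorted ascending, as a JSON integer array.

[2,7,7,8,9,11,13,14,14]

Scan for sites:
  OquIII GCACGCT/4: at [9, 16, 59] ⇒ [13, 20, 63]
  PtaVI TACTTAGT/2: at [0, 25, 33, 47, 70] ⇒ [2, 27, 35, 49, 72]

All cut coordinates (distinct, sorted): [2, 13, 20, 27, 35, 49, 63, 72]

Fragments:
  [0,2): 2 bp
  [2,13): 11 bp
  [13,20): 7 bp
  [20,27): 7 bp
  [27,35): 8 bp
  [35,49): 14 bp
  [49,63): 14 bp
  [63,72): 9 bp
  [72,85): 13 bp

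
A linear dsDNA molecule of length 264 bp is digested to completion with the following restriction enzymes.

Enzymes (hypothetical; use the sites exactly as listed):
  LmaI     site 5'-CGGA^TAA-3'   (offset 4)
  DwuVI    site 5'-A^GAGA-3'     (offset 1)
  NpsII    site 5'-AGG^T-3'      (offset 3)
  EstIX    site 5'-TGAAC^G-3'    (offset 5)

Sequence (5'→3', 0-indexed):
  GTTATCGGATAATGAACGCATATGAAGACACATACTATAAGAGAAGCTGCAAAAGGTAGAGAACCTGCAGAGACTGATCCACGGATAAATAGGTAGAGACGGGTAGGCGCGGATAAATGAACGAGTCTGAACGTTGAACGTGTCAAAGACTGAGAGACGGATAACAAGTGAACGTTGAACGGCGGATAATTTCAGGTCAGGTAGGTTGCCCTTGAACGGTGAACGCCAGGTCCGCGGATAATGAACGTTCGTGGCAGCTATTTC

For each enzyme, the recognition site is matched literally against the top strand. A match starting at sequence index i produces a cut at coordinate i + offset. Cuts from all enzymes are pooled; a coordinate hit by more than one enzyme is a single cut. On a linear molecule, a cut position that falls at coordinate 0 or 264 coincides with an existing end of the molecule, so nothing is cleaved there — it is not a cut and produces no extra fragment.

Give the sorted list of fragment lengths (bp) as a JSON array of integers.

[2,2,4,5,6,6,7,7,7,8,8,8,8,8,9,9,10,10,11,12,12,14,16,16,18,18,23]

Site scan:
  LmaI (CGGATAA, off=4): starts [5, 81, 109, 157, 182, 234] → cuts [9, 85, 113, 161, 186, 238]
  DwuVI (AGAGA, off=1): starts [39, 57, 68, 94, 152] → cuts [40, 58, 69, 95, 153]
  NpsII (AGGT, off=3): starts [53, 90, 193, 198, 202, 227] → cuts [56, 93, 196, 201, 205, 230]
  EstIX (TGAACG, off=5): starts [12, 117, 127, 134, 168, 175, 212, 219, 241] → cuts [17, 122, 132, 139, 173, 180, 217, 224, 246]

Pooled cuts: [9, 17, 40, 56, 58, 69, 85, 93, 95, 113, 122, 132, 139, 153, 161, 173, 180, 186, 196, 201, 205, 217, 224, 230, 238, 246]

Fragment lengths:
  [0,9): 9 bp
  [9,17): 8 bp
  [17,40): 23 bp
  [40,56): 16 bp
  [56,58): 2 bp
  [58,69): 11 bp
  [69,85): 16 bp
  [85,93): 8 bp
  [93,95): 2 bp
  [95,113): 18 bp
  [113,122): 9 bp
  [122,132): 10 bp
  [132,139): 7 bp
  [139,153): 14 bp
  [153,161): 8 bp
  [161,173): 12 bp
  [173,180): 7 bp
  [180,186): 6 bp
  [186,196): 10 bp
  [196,201): 5 bp
  [201,205): 4 bp
  [205,217): 12 bp
  [217,224): 7 bp
  [224,230): 6 bp
  [230,238): 8 bp
  [238,246): 8 bp
  [246,264): 18 bp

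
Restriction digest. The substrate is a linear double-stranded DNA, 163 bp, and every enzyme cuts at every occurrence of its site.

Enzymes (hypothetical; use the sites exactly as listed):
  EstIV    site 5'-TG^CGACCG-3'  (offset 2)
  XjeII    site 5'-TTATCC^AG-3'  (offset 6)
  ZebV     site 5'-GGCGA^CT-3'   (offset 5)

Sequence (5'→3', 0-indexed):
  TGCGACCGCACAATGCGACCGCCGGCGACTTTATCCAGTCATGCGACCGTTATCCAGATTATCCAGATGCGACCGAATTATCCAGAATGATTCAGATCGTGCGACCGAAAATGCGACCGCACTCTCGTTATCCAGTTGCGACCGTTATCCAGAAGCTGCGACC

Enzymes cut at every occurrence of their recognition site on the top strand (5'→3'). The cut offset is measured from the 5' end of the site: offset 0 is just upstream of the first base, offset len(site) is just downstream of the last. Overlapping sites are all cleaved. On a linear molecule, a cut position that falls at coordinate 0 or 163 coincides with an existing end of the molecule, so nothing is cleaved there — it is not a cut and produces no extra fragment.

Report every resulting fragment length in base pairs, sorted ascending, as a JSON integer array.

Site scan:
  EstIV (TGCGACCG, off=2): starts [0, 13, 41, 67, 99, 111, 136] → cuts [2, 15, 43, 69, 101, 113, 138]
  XjeII (TTATCCAG, off=6): starts [30, 49, 58, 77, 127, 144] → cuts [36, 55, 64, 83, 133, 150]
  ZebV (GGCGACT, off=5): starts [23] → cuts [28]

Pooled cuts: [2, 15, 28, 36, 43, 55, 64, 69, 83, 101, 113, 133, 138, 150]

Fragments:
  [0,2): 2 bp
  [2,15): 13 bp
  [15,28): 13 bp
  [28,36): 8 bp
  [36,43): 7 bp
  [43,55): 12 bp
  [55,64): 9 bp
  [64,69): 5 bp
  [69,83): 14 bp
  [83,101): 18 bp
  [101,113): 12 bp
  [113,133): 20 bp
  [133,138): 5 bp
  [138,150): 12 bp
  [150,163): 13 bp

[2,5,5,7,8,9,12,12,12,13,13,13,14,18,20]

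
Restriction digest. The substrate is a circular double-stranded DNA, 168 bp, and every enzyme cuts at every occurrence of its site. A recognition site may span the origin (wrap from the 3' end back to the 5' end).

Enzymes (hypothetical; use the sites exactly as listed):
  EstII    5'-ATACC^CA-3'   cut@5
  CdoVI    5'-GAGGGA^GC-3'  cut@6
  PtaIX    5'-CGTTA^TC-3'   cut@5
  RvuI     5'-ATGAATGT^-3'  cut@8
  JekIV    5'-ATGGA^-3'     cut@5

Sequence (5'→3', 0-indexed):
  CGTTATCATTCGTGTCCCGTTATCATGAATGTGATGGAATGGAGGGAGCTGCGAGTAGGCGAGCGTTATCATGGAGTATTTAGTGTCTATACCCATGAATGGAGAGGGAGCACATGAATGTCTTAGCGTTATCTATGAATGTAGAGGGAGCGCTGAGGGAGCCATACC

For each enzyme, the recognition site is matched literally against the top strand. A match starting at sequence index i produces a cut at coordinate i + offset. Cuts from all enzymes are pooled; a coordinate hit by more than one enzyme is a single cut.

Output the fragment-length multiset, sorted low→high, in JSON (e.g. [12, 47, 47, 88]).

Per-enzyme occurrences:
  EstII (ATACCCA, off=5): starts [88] → cuts [93]
  CdoVI (GAGGGAGC, off=6): starts [41, 103, 143, 154] → cuts [47, 109, 149, 160]
  PtaIX (CGTTATC, off=5): starts [0, 17, 63, 126] → cuts [5, 22, 68, 131]
  RvuI (ATGAATGT, off=8): starts [24, 113, 134] → cuts [32, 121, 142]
  JekIV (ATGGA, off=5): starts [33, 38, 70, 98] → cuts [38, 43, 75, 103]

All cut coordinates (distinct, sorted): [5, 22, 32, 38, 43, 47, 68, 75, 93, 103, 109, 121, 131, 142, 149, 160]

Fragment lengths:
  5→22: 17 bp
  22→32: 10 bp
  32→38: 6 bp
  38→43: 5 bp
  43→47: 4 bp
  47→68: 21 bp
  68→75: 7 bp
  75→93: 18 bp
  93→103: 10 bp
  103→109: 6 bp
  109→121: 12 bp
  121→131: 10 bp
  131→142: 11 bp
  142→149: 7 bp
  149→160: 11 bp
  160→5 (wrap): 168-160+5 = 13 bp

[4,5,6,6,7,7,10,10,10,11,11,12,13,17,18,21]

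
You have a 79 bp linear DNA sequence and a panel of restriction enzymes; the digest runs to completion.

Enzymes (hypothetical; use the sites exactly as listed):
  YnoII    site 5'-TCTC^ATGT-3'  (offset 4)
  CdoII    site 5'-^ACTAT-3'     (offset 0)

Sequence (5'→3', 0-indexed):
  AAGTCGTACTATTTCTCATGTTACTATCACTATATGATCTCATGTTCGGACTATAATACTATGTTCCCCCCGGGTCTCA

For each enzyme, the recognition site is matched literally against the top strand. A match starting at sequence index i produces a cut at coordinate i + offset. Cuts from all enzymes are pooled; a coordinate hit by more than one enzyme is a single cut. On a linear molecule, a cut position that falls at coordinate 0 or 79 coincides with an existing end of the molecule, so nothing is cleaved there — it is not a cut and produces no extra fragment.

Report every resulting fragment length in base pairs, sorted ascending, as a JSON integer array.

Per-enzyme occurrences:
  YnoII TCTCATGT/4: at [13, 37] ⇒ [17, 41]
  CdoII ACTAT/0: at [7, 22, 28, 49, 57] ⇒ [7, 22, 28, 49, 57]

Pooled cuts: [7, 17, 22, 28, 41, 49, 57]

Fragments:
  [0,7): 7 bp
  [7,17): 10 bp
  [17,22): 5 bp
  [22,28): 6 bp
  [28,41): 13 bp
  [41,49): 8 bp
  [49,57): 8 bp
  [57,79): 22 bp

[5,6,7,8,8,10,13,22]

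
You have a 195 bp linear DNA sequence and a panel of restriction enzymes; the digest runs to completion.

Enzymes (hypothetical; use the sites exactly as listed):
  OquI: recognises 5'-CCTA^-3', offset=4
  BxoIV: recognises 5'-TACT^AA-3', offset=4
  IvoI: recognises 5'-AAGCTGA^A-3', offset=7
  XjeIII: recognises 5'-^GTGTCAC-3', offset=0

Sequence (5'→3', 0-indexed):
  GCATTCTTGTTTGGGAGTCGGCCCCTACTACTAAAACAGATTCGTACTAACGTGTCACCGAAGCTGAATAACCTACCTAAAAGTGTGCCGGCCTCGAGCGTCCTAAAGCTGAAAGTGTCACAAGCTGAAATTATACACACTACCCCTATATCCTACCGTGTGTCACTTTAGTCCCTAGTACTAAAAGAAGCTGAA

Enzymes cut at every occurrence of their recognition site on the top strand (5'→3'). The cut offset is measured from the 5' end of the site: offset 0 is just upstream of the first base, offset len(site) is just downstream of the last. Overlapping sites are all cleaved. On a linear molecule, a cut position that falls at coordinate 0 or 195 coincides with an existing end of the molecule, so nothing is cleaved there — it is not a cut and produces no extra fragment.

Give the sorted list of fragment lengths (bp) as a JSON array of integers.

Per-enzyme occurrences:
  OquI CCTA/4: at [23, 71, 75, 101, 144, 151, 173] ⇒ [27, 75, 79, 105, 148, 155, 177]
  BxoIV TACTAA/4: at [28, 44, 178] ⇒ [32, 48, 182]
  IvoI AAGCTGAA/7: at [60, 105, 121, 187] ⇒ [67, 112, 128, 194]
  XjeIII GTGTCAC/0: at [51, 114, 159] ⇒ [51, 114, 159]

All cut coordinates (distinct, sorted): [27, 32, 48, 51, 67, 75, 79, 105, 112, 114, 128, 148, 155, 159, 177, 182, 194]

Fragment lengths:
  [0,27): 27 bp
  [27,32): 5 bp
  [32,48): 16 bp
  [48,51): 3 bp
  [51,67): 16 bp
  [67,75): 8 bp
  [75,79): 4 bp
  [79,105): 26 bp
  [105,112): 7 bp
  [112,114): 2 bp
  [114,128): 14 bp
  [128,148): 20 bp
  [148,155): 7 bp
  [155,159): 4 bp
  [159,177): 18 bp
  [177,182): 5 bp
  [182,194): 12 bp
  [194,195): 1 bp

[1,2,3,4,4,5,5,7,7,8,12,14,16,16,18,20,26,27]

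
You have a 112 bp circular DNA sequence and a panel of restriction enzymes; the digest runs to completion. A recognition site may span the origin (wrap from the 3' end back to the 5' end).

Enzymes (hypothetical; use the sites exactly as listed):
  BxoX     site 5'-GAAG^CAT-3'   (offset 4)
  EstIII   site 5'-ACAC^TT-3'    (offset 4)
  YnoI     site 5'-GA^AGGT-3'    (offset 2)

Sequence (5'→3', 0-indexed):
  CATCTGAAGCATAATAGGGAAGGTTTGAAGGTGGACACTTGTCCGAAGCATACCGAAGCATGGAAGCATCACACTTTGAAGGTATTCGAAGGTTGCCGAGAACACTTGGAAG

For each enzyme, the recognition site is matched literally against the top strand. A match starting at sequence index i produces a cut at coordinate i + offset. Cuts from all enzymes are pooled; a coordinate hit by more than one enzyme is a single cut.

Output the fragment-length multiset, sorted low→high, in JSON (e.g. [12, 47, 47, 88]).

[5,7,8,8,8,9,10,10,10,10,11,16]

Per-enzyme occurrences:
  BxoX (GAAGCAT, off=4): starts [5, 44, 54, 62, 108] → cuts [0, 9, 48, 58, 66]
  EstIII (ACACTT, off=4): starts [34, 70, 101] → cuts [38, 74, 105]
  YnoI (GAAGGT, off=2): starts [18, 26, 77, 87] → cuts [20, 28, 79, 89]

Pooled cuts: [0, 9, 20, 28, 38, 48, 58, 66, 74, 79, 89, 105]

Fragments:
  0→9: 9 bp
  9→20: 11 bp
  20→28: 8 bp
  28→38: 10 bp
  38→48: 10 bp
  48→58: 10 bp
  58→66: 8 bp
  66→74: 8 bp
  74→79: 5 bp
  79→89: 10 bp
  89→105: 16 bp
  105→0 (wrap): 112-105+0 = 7 bp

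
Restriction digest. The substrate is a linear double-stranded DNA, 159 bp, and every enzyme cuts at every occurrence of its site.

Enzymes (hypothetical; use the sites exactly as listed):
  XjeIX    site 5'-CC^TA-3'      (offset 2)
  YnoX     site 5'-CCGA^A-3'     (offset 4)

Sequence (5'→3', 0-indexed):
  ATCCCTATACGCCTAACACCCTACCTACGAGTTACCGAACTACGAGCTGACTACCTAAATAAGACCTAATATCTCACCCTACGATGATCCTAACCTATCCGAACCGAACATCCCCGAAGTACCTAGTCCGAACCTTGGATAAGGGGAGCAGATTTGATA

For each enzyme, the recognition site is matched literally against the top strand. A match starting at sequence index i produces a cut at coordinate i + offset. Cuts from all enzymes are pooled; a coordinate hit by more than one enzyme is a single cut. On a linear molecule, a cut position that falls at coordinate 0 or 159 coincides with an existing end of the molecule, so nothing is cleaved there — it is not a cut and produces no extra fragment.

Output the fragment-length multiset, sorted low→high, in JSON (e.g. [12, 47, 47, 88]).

[4,5,5,5,6,7,8,8,8,10,11,11,13,13,17,28]

Per-enzyme occurrences:
  XjeIX (CCTA, off=2): starts [3, 11, 19, 23, 53, 64, 77, 88, 93, 121] → cuts [5, 13, 21, 25, 55, 66, 79, 90, 95, 123]
  YnoX (CCGAA, off=4): starts [34, 98, 103, 113, 127] → cuts [38, 102, 107, 117, 131]

Pooled cuts: [5, 13, 21, 25, 38, 55, 66, 79, 90, 95, 102, 107, 117, 123, 131]

Fragments:
  [0,5): 5 bp
  [5,13): 8 bp
  [13,21): 8 bp
  [21,25): 4 bp
  [25,38): 13 bp
  [38,55): 17 bp
  [55,66): 11 bp
  [66,79): 13 bp
  [79,90): 11 bp
  [90,95): 5 bp
  [95,102): 7 bp
  [102,107): 5 bp
  [107,117): 10 bp
  [117,123): 6 bp
  [123,131): 8 bp
  [131,159): 28 bp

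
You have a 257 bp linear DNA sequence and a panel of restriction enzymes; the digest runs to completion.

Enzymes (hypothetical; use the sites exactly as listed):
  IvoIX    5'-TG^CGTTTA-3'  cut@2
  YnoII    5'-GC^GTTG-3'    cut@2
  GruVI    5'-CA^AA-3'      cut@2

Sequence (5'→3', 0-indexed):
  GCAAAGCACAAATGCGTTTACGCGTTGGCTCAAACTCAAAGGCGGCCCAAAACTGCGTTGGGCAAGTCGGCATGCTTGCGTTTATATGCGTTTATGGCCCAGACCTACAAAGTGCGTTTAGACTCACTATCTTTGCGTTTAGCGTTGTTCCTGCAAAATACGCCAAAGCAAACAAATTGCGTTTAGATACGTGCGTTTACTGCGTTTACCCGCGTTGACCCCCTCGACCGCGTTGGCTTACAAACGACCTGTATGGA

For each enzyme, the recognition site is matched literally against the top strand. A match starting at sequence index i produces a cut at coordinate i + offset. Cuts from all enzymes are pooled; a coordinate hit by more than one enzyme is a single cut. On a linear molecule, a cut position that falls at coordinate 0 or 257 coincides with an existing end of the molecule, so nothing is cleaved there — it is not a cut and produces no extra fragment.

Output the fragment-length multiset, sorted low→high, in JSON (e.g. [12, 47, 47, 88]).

Per-enzyme occurrences:
  IvoIX (TGCGTTTA, off=2): starts [12, 76, 86, 112, 133, 177, 191, 200] → cuts [14, 78, 88, 114, 135, 179, 193, 202]
  YnoII (GCGTTG, off=2): starts [21, 54, 141, 211, 229] → cuts [23, 56, 143, 213, 231]
  GruVI (CAAA, off=2): starts [1, 8, 30, 36, 47, 107, 153, 163, 168, 172, 240] → cuts [3, 10, 32, 38, 49, 109, 155, 165, 170, 174, 242]

All cut coordinates (distinct, sorted): [3, 10, 14, 23, 32, 38, 49, 56, 78, 88, 109, 114, 135, 143, 155, 165, 170, 174, 179, 193, 202, 213, 231, 242]

Fragment lengths:
  [0,3): 3 bp
  [3,10): 7 bp
  [10,14): 4 bp
  [14,23): 9 bp
  [23,32): 9 bp
  [32,38): 6 bp
  [38,49): 11 bp
  [49,56): 7 bp
  [56,78): 22 bp
  [78,88): 10 bp
  [88,109): 21 bp
  [109,114): 5 bp
  [114,135): 21 bp
  [135,143): 8 bp
  [143,155): 12 bp
  [155,165): 10 bp
  [165,170): 5 bp
  [170,174): 4 bp
  [174,179): 5 bp
  [179,193): 14 bp
  [193,202): 9 bp
  [202,213): 11 bp
  [213,231): 18 bp
  [231,242): 11 bp
  [242,257): 15 bp

[3,4,4,5,5,5,6,7,7,8,9,9,9,10,10,11,11,11,12,14,15,18,21,21,22]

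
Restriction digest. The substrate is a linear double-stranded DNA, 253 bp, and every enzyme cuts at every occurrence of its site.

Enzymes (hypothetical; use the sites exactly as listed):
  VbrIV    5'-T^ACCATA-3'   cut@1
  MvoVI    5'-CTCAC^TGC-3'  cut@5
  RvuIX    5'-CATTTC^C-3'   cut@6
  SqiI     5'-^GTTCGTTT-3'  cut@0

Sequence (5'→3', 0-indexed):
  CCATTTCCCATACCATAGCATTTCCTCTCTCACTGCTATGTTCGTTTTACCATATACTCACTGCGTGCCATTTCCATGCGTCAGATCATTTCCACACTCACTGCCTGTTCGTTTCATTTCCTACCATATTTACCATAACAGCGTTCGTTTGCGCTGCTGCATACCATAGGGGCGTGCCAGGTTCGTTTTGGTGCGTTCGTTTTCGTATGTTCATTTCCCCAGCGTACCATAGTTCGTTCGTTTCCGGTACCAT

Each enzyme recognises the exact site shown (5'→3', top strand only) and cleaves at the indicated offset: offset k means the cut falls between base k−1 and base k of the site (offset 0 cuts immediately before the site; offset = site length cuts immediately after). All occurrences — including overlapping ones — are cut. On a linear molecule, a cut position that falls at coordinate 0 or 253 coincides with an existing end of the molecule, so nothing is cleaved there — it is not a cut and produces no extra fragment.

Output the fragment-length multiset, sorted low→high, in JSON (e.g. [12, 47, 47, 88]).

[2,4,5,6,7,8,9,9,9,9,10,11,13,13,13,14,14,18,18,18,20,23]

Site scan:
  VbrIV TACCATA/1: at [10, 47, 121, 130, 161, 224] ⇒ [11, 48, 122, 131, 162, 225]
  MvoVI CTCACTGC/5: at [28, 56, 96] ⇒ [33, 61, 101]
  RvuIX CATTTCC/6: at [1, 18, 68, 86, 114, 211] ⇒ [7, 24, 74, 92, 120, 217]
  SqiI GTTCGTTT/0: at [39, 106, 142, 180, 194, 235] ⇒ [39, 106, 142, 180, 194, 235]

All cut coordinates (distinct, sorted): [7, 11, 24, 33, 39, 48, 61, 74, 92, 101, 106, 120, 122, 131, 142, 162, 180, 194, 217, 225, 235]

Fragments:
  [0,7): 7 bp
  [7,11): 4 bp
  [11,24): 13 bp
  [24,33): 9 bp
  [33,39): 6 bp
  [39,48): 9 bp
  [48,61): 13 bp
  [61,74): 13 bp
  [74,92): 18 bp
  [92,101): 9 bp
  [101,106): 5 bp
  [106,120): 14 bp
  [120,122): 2 bp
  [122,131): 9 bp
  [131,142): 11 bp
  [142,162): 20 bp
  [162,180): 18 bp
  [180,194): 14 bp
  [194,217): 23 bp
  [217,225): 8 bp
  [225,235): 10 bp
  [235,253): 18 bp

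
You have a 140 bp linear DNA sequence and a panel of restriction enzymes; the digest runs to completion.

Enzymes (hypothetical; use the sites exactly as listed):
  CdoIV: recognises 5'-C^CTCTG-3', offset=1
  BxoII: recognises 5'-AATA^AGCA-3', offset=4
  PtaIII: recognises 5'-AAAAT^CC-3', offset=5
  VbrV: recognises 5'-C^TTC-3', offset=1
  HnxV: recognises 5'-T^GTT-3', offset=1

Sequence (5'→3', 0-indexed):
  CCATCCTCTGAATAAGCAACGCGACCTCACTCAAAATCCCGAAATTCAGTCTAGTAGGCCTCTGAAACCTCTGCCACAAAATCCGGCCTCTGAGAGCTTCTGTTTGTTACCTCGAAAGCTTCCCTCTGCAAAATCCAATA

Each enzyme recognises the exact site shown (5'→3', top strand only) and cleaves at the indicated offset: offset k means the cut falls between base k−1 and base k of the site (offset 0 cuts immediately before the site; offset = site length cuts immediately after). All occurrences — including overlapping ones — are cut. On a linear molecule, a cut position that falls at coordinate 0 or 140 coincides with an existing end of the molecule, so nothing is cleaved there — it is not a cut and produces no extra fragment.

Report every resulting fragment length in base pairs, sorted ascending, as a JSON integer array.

Scan for sites:
  CdoIV (CCTCTG, off=1): starts [4, 58, 67, 86, 122] → cuts [5, 59, 68, 87, 123]
  BxoII (AATAAGCA, off=4): starts [10] → cuts [14]
  PtaIII (AAAATCC, off=5): starts [32, 77, 129] → cuts [37, 82, 134]
  VbrV (CTTC, off=1): starts [96, 118] → cuts [97, 119]
  HnxV (TGTT, off=1): starts [100, 104] → cuts [101, 105]

All cut coordinates (distinct, sorted): [5, 14, 37, 59, 68, 82, 87, 97, 101, 105, 119, 123, 134]

Fragment lengths:
  [0,5): 5 bp
  [5,14): 9 bp
  [14,37): 23 bp
  [37,59): 22 bp
  [59,68): 9 bp
  [68,82): 14 bp
  [82,87): 5 bp
  [87,97): 10 bp
  [97,101): 4 bp
  [101,105): 4 bp
  [105,119): 14 bp
  [119,123): 4 bp
  [123,134): 11 bp
  [134,140): 6 bp

[4,4,4,5,5,6,9,9,10,11,14,14,22,23]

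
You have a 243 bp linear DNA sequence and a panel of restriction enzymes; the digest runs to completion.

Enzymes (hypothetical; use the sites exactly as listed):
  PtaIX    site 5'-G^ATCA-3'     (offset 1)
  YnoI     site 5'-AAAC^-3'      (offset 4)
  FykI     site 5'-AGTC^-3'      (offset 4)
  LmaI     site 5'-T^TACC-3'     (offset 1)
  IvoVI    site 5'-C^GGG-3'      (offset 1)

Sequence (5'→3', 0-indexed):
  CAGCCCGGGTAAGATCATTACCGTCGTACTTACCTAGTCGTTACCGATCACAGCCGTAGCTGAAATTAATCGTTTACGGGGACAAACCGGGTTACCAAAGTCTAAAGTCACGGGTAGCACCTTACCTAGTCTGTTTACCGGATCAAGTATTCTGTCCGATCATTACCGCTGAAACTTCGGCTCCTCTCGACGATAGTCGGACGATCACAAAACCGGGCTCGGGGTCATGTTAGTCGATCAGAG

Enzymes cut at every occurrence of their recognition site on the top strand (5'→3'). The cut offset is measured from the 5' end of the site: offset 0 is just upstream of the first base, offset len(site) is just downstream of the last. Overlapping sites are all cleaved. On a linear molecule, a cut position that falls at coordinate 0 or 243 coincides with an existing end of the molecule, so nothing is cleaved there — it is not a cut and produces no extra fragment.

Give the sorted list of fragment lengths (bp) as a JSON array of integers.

Site scan:
  PtaIX GATCA/1: at [12, 45, 140, 157, 202, 235] ⇒ [13, 46, 141, 158, 203, 236]
  YnoI AAAC/4: at [83, 171, 209] ⇒ [87, 175, 213]
  FykI AGTC/4: at [35, 98, 105, 127, 194, 231] ⇒ [39, 102, 109, 131, 198, 235]
  LmaI TTACC/1: at [17, 29, 40, 91, 121, 134, 162] ⇒ [18, 30, 41, 92, 122, 135, 163]
  IvoVI CGGG/1: at [5, 76, 87, 110, 213, 219] ⇒ [6, 77, 88, 111, 214, 220]

All cut coordinates (distinct, sorted): [6, 13, 18, 30, 39, 41, 46, 77, 87, 88, 92, 102, 109, 111, 122, 131, 135, 141, 158, 163, 175, 198, 203, 213, 214, 220, 235, 236]

Fragment lengths:
  [0,6): 6 bp
  [6,13): 7 bp
  [13,18): 5 bp
  [18,30): 12 bp
  [30,39): 9 bp
  [39,41): 2 bp
  [41,46): 5 bp
  [46,77): 31 bp
  [77,87): 10 bp
  [87,88): 1 bp
  [88,92): 4 bp
  [92,102): 10 bp
  [102,109): 7 bp
  [109,111): 2 bp
  [111,122): 11 bp
  [122,131): 9 bp
  [131,135): 4 bp
  [135,141): 6 bp
  [141,158): 17 bp
  [158,163): 5 bp
  [163,175): 12 bp
  [175,198): 23 bp
  [198,203): 5 bp
  [203,213): 10 bp
  [213,214): 1 bp
  [214,220): 6 bp
  [220,235): 15 bp
  [235,236): 1 bp
  [236,243): 7 bp

[1,1,1,2,2,4,4,5,5,5,5,6,6,6,7,7,7,9,9,10,10,10,11,12,12,15,17,23,31]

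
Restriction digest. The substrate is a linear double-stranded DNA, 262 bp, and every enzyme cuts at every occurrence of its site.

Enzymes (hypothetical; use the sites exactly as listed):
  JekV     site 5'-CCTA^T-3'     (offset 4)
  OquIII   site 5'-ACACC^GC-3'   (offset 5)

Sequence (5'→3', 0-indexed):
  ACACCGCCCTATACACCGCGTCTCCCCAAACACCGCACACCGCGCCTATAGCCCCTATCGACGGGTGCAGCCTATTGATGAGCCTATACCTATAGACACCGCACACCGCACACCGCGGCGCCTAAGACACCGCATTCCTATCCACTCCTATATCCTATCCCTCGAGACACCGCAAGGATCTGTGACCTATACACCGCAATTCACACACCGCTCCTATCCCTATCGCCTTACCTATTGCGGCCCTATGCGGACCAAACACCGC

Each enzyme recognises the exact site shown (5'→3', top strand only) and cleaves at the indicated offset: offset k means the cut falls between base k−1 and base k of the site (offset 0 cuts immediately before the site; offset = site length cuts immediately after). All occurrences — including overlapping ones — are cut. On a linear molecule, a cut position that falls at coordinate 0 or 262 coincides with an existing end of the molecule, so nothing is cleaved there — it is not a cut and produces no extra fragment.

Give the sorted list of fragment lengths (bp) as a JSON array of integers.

[2,5,6,6,6,6,6,7,7,7,7,7,7,8,9,9,10,11,12,12,14,14,15,17,17,17,18]

Scan for sites:
  JekV CCTAT/4: at [7, 44, 53, 70, 82, 88, 136, 146, 153, 185, 212, 218, 230, 241] ⇒ [11, 48, 57, 74, 86, 92, 140, 150, 157, 189, 216, 222, 234, 245]
  OquIII ACACCGC/5: at [0, 12, 29, 36, 95, 102, 109, 126, 166, 190, 204, 255] ⇒ [5, 17, 34, 41, 100, 107, 114, 131, 171, 195, 209, 260]

Pooled cuts: [5, 11, 17, 34, 41, 48, 57, 74, 86, 92, 100, 107, 114, 131, 140, 150, 157, 171, 189, 195, 209, 216, 222, 234, 245, 260]

Fragment lengths:
  [0,5): 5 bp
  [5,11): 6 bp
  [11,17): 6 bp
  [17,34): 17 bp
  [34,41): 7 bp
  [41,48): 7 bp
  [48,57): 9 bp
  [57,74): 17 bp
  [74,86): 12 bp
  [86,92): 6 bp
  [92,100): 8 bp
  [100,107): 7 bp
  [107,114): 7 bp
  [114,131): 17 bp
  [131,140): 9 bp
  [140,150): 10 bp
  [150,157): 7 bp
  [157,171): 14 bp
  [171,189): 18 bp
  [189,195): 6 bp
  [195,209): 14 bp
  [209,216): 7 bp
  [216,222): 6 bp
  [222,234): 12 bp
  [234,245): 11 bp
  [245,260): 15 bp
  [260,262): 2 bp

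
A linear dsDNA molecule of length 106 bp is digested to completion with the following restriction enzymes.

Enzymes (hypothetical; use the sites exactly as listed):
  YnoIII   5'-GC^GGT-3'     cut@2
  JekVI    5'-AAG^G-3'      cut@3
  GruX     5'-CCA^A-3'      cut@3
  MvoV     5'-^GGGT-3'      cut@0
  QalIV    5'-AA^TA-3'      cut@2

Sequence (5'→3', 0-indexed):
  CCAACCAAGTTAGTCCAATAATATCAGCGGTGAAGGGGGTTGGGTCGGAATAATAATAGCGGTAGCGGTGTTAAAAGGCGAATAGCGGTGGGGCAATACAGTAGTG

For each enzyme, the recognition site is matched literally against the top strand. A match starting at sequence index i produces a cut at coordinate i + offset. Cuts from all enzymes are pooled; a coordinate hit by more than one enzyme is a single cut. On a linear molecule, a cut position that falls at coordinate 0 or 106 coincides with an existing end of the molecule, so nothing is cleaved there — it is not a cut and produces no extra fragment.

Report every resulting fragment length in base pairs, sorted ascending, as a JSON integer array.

Scan for sites:
  YnoIII GCGGT/2: at [26, 58, 64, 84] ⇒ [28, 60, 66, 86]
  JekVI AAGG/3: at [32, 74] ⇒ [35, 77]
  GruX CCAA/3: at [0, 4, 14] ⇒ [3, 7, 17]
  MvoV GGGT/0: at [36, 41] ⇒ [36, 41]
  QalIV AATA/2: at [16, 19, 48, 51, 54, 80, 94] ⇒ [18, 21, 50, 53, 56, 82, 96]

All cut coordinates (distinct, sorted): [3, 7, 17, 18, 21, 28, 35, 36, 41, 50, 53, 56, 60, 66, 77, 82, 86, 96]

Fragment lengths:
  [0,3): 3 bp
  [3,7): 4 bp
  [7,17): 10 bp
  [17,18): 1 bp
  [18,21): 3 bp
  [21,28): 7 bp
  [28,35): 7 bp
  [35,36): 1 bp
  [36,41): 5 bp
  [41,50): 9 bp
  [50,53): 3 bp
  [53,56): 3 bp
  [56,60): 4 bp
  [60,66): 6 bp
  [66,77): 11 bp
  [77,82): 5 bp
  [82,86): 4 bp
  [86,96): 10 bp
  [96,106): 10 bp

[1,1,3,3,3,3,4,4,4,5,5,6,7,7,9,10,10,10,11]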